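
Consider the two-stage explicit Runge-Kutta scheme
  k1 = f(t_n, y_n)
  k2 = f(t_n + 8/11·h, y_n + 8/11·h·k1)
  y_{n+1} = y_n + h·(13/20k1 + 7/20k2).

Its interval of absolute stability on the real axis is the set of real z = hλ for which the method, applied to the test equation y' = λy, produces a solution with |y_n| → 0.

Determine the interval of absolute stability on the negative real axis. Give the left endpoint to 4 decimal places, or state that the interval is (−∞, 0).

(-3.9286, 0).

Set f=λy, z=hλ:
  k1=λy_n ⇒ h·k1=z·y_n;  k2=λ(1+8/11z)y_n ⇒ h·k2=z(1+8/11z)y_n
  y_{n+1}/y_n = 1 + 13/20z + 7/20z(1+8/11z) = 1 + z + 14/55z²
  Hence R(z) = 1 + z + 14/55z².

Solve |R(x)|<1 on ℝ⁻.
x=-0.31: |R|=0.7145
R=1: x+14/55x²=0 ⇒ x=−55/14=-3.9286; min R=1−1/(4·14/55)=0.0179>−1
Confirm numerically:
  x=-3.731: |R|=0.81236 <1
  x=-3.133: |R|=0.36554 <1
  x=-3.049: |R|=0.31736 <1
  x=-4.302: |R|=1.40892 >1
  x=-4.277: |R|=1.37933 >1
Interval (-3.9286, 0).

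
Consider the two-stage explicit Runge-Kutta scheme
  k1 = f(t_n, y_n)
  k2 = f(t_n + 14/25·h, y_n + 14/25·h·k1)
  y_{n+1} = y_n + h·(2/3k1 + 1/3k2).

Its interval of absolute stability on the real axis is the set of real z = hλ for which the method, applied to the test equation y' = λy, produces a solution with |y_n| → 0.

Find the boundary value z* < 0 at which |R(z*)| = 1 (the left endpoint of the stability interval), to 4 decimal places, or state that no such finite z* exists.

On y'=λy, z=hλ:
  k1=λy_n ⇒ h·k1=z·y_n;  k2=λ(1+14/25z)y_n ⇒ h·k2=z(1+14/25z)y_n
  y_{n+1}/y_n = 1 + 2/3z + 1/3z(1+14/25z) = 1 + z + 14/75z²
  so R(z) = 1 + z + 14/75z².

Need |R(x)|<1, x<0.
x=-1.3: |R|=0.0155
R=1: x+14/75x²=0 ⇒ x=−75/14=-5.3571; min R=1−1/(4·14/75)=-0.3393>−1
Confirm numerically:
  x=-4.775: |R|=0.48112 <1
  x=-4.703: |R|=0.42573 <1
  x=-3.862: |R|=0.07786 <1
  x=-2.836: |R|=0.33466 <1
  x=-5.731: |R|=1.39995 >1
  x=-5.643: |R|=1.30111 >1
Stable set (-5.3571, 0).

left endpoint -5.3571.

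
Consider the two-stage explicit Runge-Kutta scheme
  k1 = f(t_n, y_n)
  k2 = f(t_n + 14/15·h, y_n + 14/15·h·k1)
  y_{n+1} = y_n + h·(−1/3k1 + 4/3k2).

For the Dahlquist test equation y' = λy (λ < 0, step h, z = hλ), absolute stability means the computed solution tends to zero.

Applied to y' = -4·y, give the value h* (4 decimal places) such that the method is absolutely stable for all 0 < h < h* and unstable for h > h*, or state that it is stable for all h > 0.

(-0.8036,0); λ=-4 ⇒ h* = (45/56)/4 = 0.2009.

With y'=λy (z=hλ):
  k1=λy_n ⇒ h·k1=z·y_n;  k2=λ(1+14/15z)y_n ⇒ h·k2=z(1+14/15z)y_n
  y_{n+1}/y_n = 1 − 1/3z + 4/3z(1+14/15z) = 1 + z + 56/45z²
  R(z) = 1 + z + 56/45z².

Solve |R(x)|<1 on ℝ⁻.
x=-1.57: |R|=2.4974
R=1: x+56/45x²=0 ⇒ x=−45/56=-0.8036; min R=1−1/(4·56/45)=0.7991>−1
Confirm numerically:
  x=-0.659: |R|=0.88144 <1
  x=-0.459: |R|=0.80318 <1
  x=-0.393: |R|=0.79920 <1
  x=-0.343: |R|=0.80341 <1
  x=-1.349: |R|=1.91564 >1
  x=-1.016: |R|=1.26859 >1
So |R|<1 on (-0.8036, 0).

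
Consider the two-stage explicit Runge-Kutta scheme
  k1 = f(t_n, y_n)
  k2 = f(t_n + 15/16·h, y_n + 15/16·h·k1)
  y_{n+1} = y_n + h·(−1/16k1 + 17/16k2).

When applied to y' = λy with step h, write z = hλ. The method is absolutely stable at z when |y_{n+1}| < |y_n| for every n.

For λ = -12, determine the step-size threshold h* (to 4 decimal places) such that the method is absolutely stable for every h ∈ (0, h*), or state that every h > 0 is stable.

Test eqn y'=λy, z=hλ:
  k1=λy_n ⇒ h·k1=z·y_n;  k2=λ(1+15/16z)y_n ⇒ h·k2=z(1+15/16z)y_n
  y_{n+1}/y_n = 1 − 1/16z + 17/16z(1+15/16z) = 1 + z + 255/256z²
  R(z) = 1 + z + 255/256z².

Solve |R(x)|<1 on ℝ⁻.
x=-1.04: |R|=1.0374
R=1: x+255/256x²=0 ⇒ x=−256/255=-1.0039; min R=1−1/(4·255/256)=0.7490>−1
Confirm numerically:
  x=-0.846: |R|=0.86692 <1
  x=-0.838: |R|=0.86150 <1
  x=-0.806: |R|=0.84110 <1
  x=-0.415: |R|=0.75655 <1
  x=-1.413: |R|=1.57577 >1
  x=-1.216: |R|=1.25688 >1
  x=-1.040: |R|=1.03737 >1
Interval (-1.0039, 0).

(-1.0039,0); λ=-12 ⇒ h* = (256/255)/12 = 0.0837.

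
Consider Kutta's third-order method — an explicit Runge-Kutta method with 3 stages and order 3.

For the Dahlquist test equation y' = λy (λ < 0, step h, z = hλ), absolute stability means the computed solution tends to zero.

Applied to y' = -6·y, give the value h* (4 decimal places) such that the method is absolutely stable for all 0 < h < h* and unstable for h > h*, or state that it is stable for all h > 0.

(-2.5127,0); λ=-6 ⇒ h* = 0.4188.

With y'=λy (z=hλ):
  order 3, 3-stage ⇒ R(z)=1+z+z^2/2+z^3/6
  (e.g. R(-1.35)=0.15119, |R|=0.15119)

Need |R(x)|<1, x<0.
x=-1.35: |R|=0.1512
|R(-1.45)|=0.0931 |R(-1.44)|=0.0991 |R(-0.75)|=0.4609
Bisect:
  x_lo=-2.9171 |R|=1.7995  x_hi=-0.1310 |R|=0.8772
  mid=-1.52402 |R|=0.04734 →hi
  mid=-2.22056 |R|=0.58000 →hi
  mid=-2.56883 |R|=1.09462 →lo
  mid=-2.39469 |R|=0.81616 →hi
  mid=-2.48176 |R|=0.94977 →hi
  mid=-2.52529 |R|=1.02075 →lo
  mid=-2.50353 |R|=0.98491 →hi
  ...
  [-2.51288,-2.51271] ⇒ x*=-2.5127
Stable set (-2.5127, 0).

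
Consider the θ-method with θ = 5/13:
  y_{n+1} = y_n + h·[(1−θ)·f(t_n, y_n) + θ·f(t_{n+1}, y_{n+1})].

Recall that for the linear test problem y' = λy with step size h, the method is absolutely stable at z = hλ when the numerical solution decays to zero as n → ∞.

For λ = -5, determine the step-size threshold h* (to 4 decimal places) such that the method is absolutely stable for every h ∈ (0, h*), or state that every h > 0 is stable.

With y'=λy (z=hλ):
  y_{n+1} = y_n + z·[8/13·y_n + 5/13·y_{n+1}] ⇒ (1 − 5/13z)y_{n+1} = (1 + 8/13z)y_n
  so R(z) = (1 + 8/13z)/(1 − 5/13z).

Need |R(x)|<1, x<0.
x=-0.81: |R|=0.3824
R=−1: 1+8/13x = −1+5/13x ⇒ -3/13x=2 ⇒ x=2/(-3/13)=-8.6667
Confirm numerically:
  x=-7.619: |R|=0.93849 <1
  x=-6.947: |R|=0.89192 <1
  x=-5.435: |R|=0.75868 <1
  x=-4.787: |R|=0.68488 <1
  x=-9.234: |R|=1.02876 >1
  x=-8.977: |R|=1.01608 >1
Stable set (-8.6667, 0).

(-8.6667,0); λ=-5 ⇒ h* = (26/3)/5 = 1.7333.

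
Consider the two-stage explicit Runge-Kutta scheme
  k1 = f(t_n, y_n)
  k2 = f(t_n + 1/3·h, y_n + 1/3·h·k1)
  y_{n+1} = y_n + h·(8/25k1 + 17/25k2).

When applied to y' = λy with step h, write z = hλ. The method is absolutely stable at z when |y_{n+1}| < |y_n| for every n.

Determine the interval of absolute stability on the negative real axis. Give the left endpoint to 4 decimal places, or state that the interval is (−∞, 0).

Test eqn y'=λy, z=hλ:
  k1=λy_n ⇒ h·k1=z·y_n;  k2=λ(1+1/3z)y_n ⇒ h·k2=z(1+1/3z)y_n
  y_{n+1}/y_n = 1 + 8/25z + 17/25z(1+1/3z) = 1 + z + 17/75z²
  so R(z) = 1 + z + 17/75z².

Solve |R(x)|<1 on ℝ⁻.
x=-0.33: |R|=0.6947
R=1: x+17/75x²=0 ⇒ x=−75/17=-4.4118; min R=1−1/(4·17/75)=-0.1029>−1
Confirm numerically:
  x=-4.350: |R|=0.93910 <1
  x=-3.432: |R|=0.23782 <1
  x=-2.508: |R|=0.08225 <1
  x=-4.937: |R|=1.58777 >1
  x=-4.841: |R|=1.47100 >1
So |R|<1 on (-4.4118, 0).

(-4.4118, 0).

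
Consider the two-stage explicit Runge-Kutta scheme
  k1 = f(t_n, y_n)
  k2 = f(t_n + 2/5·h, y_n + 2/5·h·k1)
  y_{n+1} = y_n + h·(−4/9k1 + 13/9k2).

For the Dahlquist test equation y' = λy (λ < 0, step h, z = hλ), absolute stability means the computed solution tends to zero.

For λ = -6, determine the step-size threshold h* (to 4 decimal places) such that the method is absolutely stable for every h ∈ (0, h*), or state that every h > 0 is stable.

Set f=λy, z=hλ:
  k1=λy_n ⇒ h·k1=z·y_n;  k2=λ(1+2/5z)y_n ⇒ h·k2=z(1+2/5z)y_n
  y_{n+1}/y_n = 1 − 4/9z + 13/9z(1+2/5z) = 1 + z + 26/45z²
  so R(z) = 1 + z + 26/45z².

Solve |R(x)|<1 on ℝ⁻.
x=-0.33: |R|=0.7329
R=1: x+26/45x²=0 ⇒ x=−45/26=-1.7308; min R=1−1/(4·26/45)=0.5673>−1
Confirm numerically:
  x=-1.412: |R|=0.73994 <1
  x=-1.225: |R|=0.64203 <1
  x=-0.917: |R|=0.56885 <1
  x=-0.752: |R|=0.57474 <1
  x=-1.978: |R|=1.28255 >1
  x=-1.845: |R|=1.12177 >1
  x=-1.762: |R|=1.03179 >1
So |R|<1 on (-1.7308, 0).

(-1.7308,0); λ=-6 ⇒ h* = (45/26)/6 = 0.2885.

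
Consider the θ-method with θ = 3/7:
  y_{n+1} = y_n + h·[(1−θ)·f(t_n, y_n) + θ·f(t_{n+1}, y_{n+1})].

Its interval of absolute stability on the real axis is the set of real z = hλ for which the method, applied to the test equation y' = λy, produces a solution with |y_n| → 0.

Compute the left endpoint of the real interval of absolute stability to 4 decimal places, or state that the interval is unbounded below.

left endpoint -14.0000.

Set f=λy, z=hλ:
  y_{n+1} = y_n + z·[4/7·y_n + 3/7·y_{n+1}] ⇒ (1 − 3/7z)y_{n+1} = (1 + 4/7z)y_n
  Hence R(z) = (1 + 4/7z)/(1 − 3/7z).

Find x<0 with |R(x)|<1.
x=-0.71: |R|=0.4556
R=−1: 1+4/7x = −1+3/7x ⇒ -1/7x=2 ⇒ x=2/(-1/7)=-14.0000
Confirm numerically:
  x=-13.782: |R|=0.99549 <1
  x=-7.881: |R|=0.80031 <1
  x=-7.509: |R|=0.78017 <1
  x=-6.677: |R|=0.72909 <1
  x=-14.334: |R|=1.00668 >1
  x=-14.271: |R|=1.00544 >1
  x=-14.259: |R|=1.00520 >1
Interval (-14.0000, 0).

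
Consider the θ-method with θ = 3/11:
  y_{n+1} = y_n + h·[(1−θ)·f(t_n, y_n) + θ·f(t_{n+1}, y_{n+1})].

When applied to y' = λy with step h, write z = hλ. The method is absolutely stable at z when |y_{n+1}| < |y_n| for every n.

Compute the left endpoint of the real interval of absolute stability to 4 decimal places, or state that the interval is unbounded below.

z* = -4.4000.

Set f=λy, z=hλ:
  y_{n+1} = y_n + z·[8/11·y_n + 3/11·y_{n+1}] ⇒ (1 − 3/11z)y_{n+1} = (1 + 8/11z)y_n
  Hence R(z) = (1 + 8/11z)/(1 − 3/11z).

Need |R(x)|<1, x<0.
x=-1.69: |R|=0.1568
R=−1: 1+8/11x = −1+3/11x ⇒ -5/11x=2 ⇒ x=2/(-5/11)=-4.4000
Confirm numerically:
  x=-4.025: |R|=0.91874 <1
  x=-3.161: |R|=0.69755 <1
  x=-2.657: |R|=0.54061 <1
  x=-1.949: |R|=0.27257 <1
  x=-4.831: |R|=1.08453 >1
  x=-4.675: |R|=1.05495 >1
  x=-4.496: |R|=1.01960 >1
So |R|<1 on (-4.4000, 0).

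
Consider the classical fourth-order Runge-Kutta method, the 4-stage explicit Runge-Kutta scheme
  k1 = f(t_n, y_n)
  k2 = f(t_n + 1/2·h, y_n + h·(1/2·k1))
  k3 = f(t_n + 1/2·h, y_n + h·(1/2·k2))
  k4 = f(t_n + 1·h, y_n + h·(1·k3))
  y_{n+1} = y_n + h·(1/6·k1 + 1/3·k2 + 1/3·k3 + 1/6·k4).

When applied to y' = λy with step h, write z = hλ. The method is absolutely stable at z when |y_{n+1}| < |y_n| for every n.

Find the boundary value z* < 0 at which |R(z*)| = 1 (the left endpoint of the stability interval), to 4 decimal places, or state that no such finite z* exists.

z* = -2.7853.

On y'=λy, z=hλ:
  order 4, 4-stage ⇒ R(z)=1+z+z^2/2+z^3/6+z^4/24
  (e.g. R(-1.17)=0.32559, |R|=0.32559)

Need |R(x)|<1, x<0.
x=-1.17: |R|=0.3256
|R(-3.14)|=1.6804 |R(-2.07)|=0.3592 |R(-0.85)|=0.4306
Bisect:
  x_lo=-3.5705 |R|=2.9891  x_hi=-0.1081 |R|=0.8976
  mid=-1.83928 |R|=0.29201 →hi
  mid=-2.70489 |R|=0.88539 →hi
  mid=-3.13769 |R|=1.67497 →lo
  mid=-2.92129 |R|=1.22517 →lo
  mid=-2.81309 |R|=1.04272 →lo
  mid=-2.75899 |R|=0.96106 →hi
  mid=-2.78604 |R|=1.00113 →lo
  mid=-2.77251 |R|=0.98090 →hi
  mid=-2.77928 |R|=0.99097 →hi
  mid=-2.78266 |R|=0.99603 →hi
  ...
  [-2.78541,-2.78519] ⇒ x*=-2.7853
Stable set (-2.7853, 0).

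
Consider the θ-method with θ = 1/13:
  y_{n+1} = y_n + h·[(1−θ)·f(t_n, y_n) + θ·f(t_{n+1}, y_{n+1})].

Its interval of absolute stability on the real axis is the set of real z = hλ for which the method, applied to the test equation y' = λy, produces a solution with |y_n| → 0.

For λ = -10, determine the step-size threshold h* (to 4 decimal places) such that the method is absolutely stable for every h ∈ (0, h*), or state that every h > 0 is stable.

Test eqn y'=λy, z=hλ:
  y_{n+1} = y_n + z·[12/13·y_n + 1/13·y_{n+1}] ⇒ (1 − 1/13z)y_{n+1} = (1 + 12/13z)y_n
  ⇒ R(z) = (1 + 12/13z)/(1 − 1/13z).

Boundary: |R(x)|=1, x<0.
x=-0.43: |R|=0.5838
R=−1: 1+12/13x = −1+1/13x ⇒ -11/13x=2 ⇒ x=2/(-11/13)=-2.3636
Confirm numerically:
  x=-2.156: |R|=0.84930 <1
  x=-1.738: |R|=0.53304 <1
  x=-1.140: |R|=0.04809 <1
  x=-2.881: |R|=1.35835 >1
  x=-2.643: |R|=1.19645 >1
Interval (-2.3636, 0).

(-2.3636,0); λ=-10 ⇒ h* = (26/11)/10 = 0.2364.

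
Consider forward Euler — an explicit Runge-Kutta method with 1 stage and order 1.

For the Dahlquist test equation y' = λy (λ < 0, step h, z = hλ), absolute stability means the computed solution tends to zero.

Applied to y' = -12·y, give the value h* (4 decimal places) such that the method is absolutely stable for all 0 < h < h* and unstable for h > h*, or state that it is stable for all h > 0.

Set f=λy, z=hλ:
  order 1, 1-stage ⇒ R(z)=1+z
  (e.g. R(-0.67)=0.33000, |R|=0.33000)

Find x<0 with |R(x)|<1.
x=-0.67: |R|=0.3300
|R(-2.32)|=1.3200 |R(-1.49)|=0.4900 |R(-0.81)|=0.1900
Bisect:
  x_lo=-2.4207 |R|=1.4207  x_hi=-0.2927 |R|=0.7073
  mid=-1.35668 |R|=0.35668 →hi
  mid=-1.88867 |R|=0.88867 →hi
  mid=-2.15466 |R|=1.15466 →lo
  mid=-2.02166 |R|=1.02166 →lo
  mid=-1.95516 |R|=0.95516 →hi
  mid=-1.98841 |R|=0.98841 →hi
  mid=-2.00504 |R|=1.00504 →lo
  mid=-1.99673 |R|=0.99673 →hi
  mid=-2.00088 |R|=1.00088 →lo
  mid=-1.99880 |R|=0.99880 →hi
  ...
  [-2.00010,-1.99997] ⇒ x*=-2.0000
Stable set (-2.0000, 0).

(-2.0000,0); λ=-12 ⇒ h* = 0.1667.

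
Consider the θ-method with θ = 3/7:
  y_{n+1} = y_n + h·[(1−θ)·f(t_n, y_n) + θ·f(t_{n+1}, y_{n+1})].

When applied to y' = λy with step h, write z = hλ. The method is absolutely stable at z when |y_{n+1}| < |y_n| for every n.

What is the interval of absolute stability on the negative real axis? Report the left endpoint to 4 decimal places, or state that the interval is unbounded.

Set f=λy, z=hλ:
  y_{n+1} = y_n + z·[4/7·y_n + 3/7·y_{n+1}] ⇒ (1 − 3/7z)y_{n+1} = (1 + 4/7z)y_n
  ⇒ R(z) = (1 + 4/7z)/(1 − 3/7z).

Find x<0 with |R(x)|<1.
x=-1.42: |R|=0.1172
R=−1: 1+4/7x = −1+3/7x ⇒ -1/7x=2 ⇒ x=2/(-1/7)=-14.0000
Confirm numerically:
  x=-12.804: |R|=0.97366 <1
  x=-12.490: |R|=0.96604 <1
  x=-10.964: |R|=0.92389 <1
  x=-7.822: |R|=0.79722 <1
  x=-14.245: |R|=1.00493 >1
  x=-14.166: |R|=1.00335 >1
Stable set (-14.0000, 0).

(-14.0000, 0).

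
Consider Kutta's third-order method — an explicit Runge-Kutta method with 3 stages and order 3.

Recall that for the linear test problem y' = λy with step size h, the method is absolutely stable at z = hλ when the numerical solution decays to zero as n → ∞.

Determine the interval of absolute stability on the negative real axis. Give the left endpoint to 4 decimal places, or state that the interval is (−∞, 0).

With y'=λy (z=hλ):
  order 3, 3-stage ⇒ R(z)=1+z+z^2/2+z^3/6
  (e.g. R(-1.2)=0.23200, |R|=0.23200)

Need |R(x)|<1, x<0.
x=-1.2: |R|=0.2320
|R(-0.7)|=0.4878 |R(-0.57)|=0.5616 |R(-0.52)|=0.5918
Bisect:
  x_lo=-3.0654 |R|=2.1678  x_hi=-0.1686 |R|=0.8448
  mid=-1.61700 |R|=0.01431 →hi
  mid=-2.34120 |R|=0.73936 →hi
  mid=-2.70330 |R|=1.34192 →lo
  mid=-2.52225 |R|=1.01569 →lo
  mid=-2.43172 |R|=0.87166 →hi
  mid=-2.47698 |R|=0.94216 →hi
  mid=-2.49961 |R|=0.97854 →hi
  ...
  [-2.51287,-2.51270] ⇒ x*=-2.5127
So |R|<1 on (-2.5127, 0).

z∈(-2.5127,0).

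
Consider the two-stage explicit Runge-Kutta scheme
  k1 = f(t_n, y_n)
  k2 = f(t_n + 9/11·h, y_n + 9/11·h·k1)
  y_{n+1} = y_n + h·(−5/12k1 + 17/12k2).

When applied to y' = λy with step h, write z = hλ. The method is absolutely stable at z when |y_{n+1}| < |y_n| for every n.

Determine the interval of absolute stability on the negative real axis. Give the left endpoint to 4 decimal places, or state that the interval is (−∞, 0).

(-0.8627, 0).

Test eqn y'=λy, z=hλ:
  k1=λy_n ⇒ h·k1=z·y_n;  k2=λ(1+9/11z)y_n ⇒ h·k2=z(1+9/11z)y_n
  y_{n+1}/y_n = 1 − 5/12z + 17/12z(1+9/11z) = 1 + z + 51/44z²
  ⇒ R(z) = 1 + z + 51/44z².

Find x<0 with |R(x)|<1.
x=-1.77: |R|=2.8613
R=1: x+51/44x²=0 ⇒ x=−44/51=-0.8627; min R=1−1/(4·51/44)=0.7843>−1
Confirm numerically:
  x=-0.789: |R|=0.93256 <1
  x=-0.681: |R|=0.85654 <1
  x=-0.662: |R|=0.84596 <1
  x=-1.403: |R|=1.87856 >1
  x=-1.064: |R|=1.24820 >1
Interval (-0.8627, 0).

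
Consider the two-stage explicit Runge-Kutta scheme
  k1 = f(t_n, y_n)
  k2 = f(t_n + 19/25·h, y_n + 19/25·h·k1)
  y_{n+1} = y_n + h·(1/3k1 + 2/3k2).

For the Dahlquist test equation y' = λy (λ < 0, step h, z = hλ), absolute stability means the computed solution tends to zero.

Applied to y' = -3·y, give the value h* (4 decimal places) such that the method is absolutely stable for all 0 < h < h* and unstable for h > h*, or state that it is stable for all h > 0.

(-1.9737,0); λ=-3 ⇒ h* = (75/38)/3 = 0.6579.

Set f=λy, z=hλ:
  k1=λy_n ⇒ h·k1=z·y_n;  k2=λ(1+19/25z)y_n ⇒ h·k2=z(1+19/25z)y_n
  y_{n+1}/y_n = 1 + 1/3z + 2/3z(1+19/25z) = 1 + z + 38/75z²
  so R(z) = 1 + z + 38/75z².

Boundary: |R(x)|=1, x<0.
x=-1.76: |R|=0.8095
R=1: x+38/75x²=0 ⇒ x=−75/38=-1.9737; min R=1−1/(4·38/75)=0.5066>−1
Confirm numerically:
  x=-1.426: |R|=0.60429 <1
  x=-1.002: |R|=0.50670 <1
  x=-0.963: |R|=0.50687 <1
  x=-0.884: |R|=0.51194 <1
  x=-2.472: |R|=1.62413 >1
  x=-2.091: |R|=1.12429 >1
Stable set (-1.9737, 0).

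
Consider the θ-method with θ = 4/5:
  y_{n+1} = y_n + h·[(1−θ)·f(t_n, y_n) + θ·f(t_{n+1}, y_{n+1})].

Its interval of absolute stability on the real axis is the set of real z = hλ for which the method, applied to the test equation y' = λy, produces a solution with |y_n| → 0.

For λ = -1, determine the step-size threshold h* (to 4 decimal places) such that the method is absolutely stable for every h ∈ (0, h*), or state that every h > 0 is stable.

With y'=λy (z=hλ):
  y_{n+1} = y_n + z·[1/5·y_n + 4/5·y_{n+1}] ⇒ (1 − 4/5z)y_{n+1} = (1 + 1/5z)y_n
  Hence R(z) = (1 + 1/5z)/(1 − 4/5z).

Need |R(x)|<1, x<0.
x=-0.83: |R|=0.5012
x=-2: |R|=0.2308
x=-10: |R|=0.1111
x=-100: |R|=0.2346
θ=4/5≥1/2 ⇒ |1+1/5x|<|1−4/5x| ∀x<0 ⇒ interval (−∞,0).

unbounded; (−∞, 0). Any h>0 works for λ=-1.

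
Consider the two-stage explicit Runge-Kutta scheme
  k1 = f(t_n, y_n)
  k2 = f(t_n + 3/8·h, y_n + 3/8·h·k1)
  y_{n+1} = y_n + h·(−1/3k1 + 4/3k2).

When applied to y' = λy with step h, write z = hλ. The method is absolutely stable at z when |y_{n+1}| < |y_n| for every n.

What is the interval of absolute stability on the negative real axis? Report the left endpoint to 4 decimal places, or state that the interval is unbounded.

With y'=λy (z=hλ):
  k1=λy_n ⇒ h·k1=z·y_n;  k2=λ(1+3/8z)y_n ⇒ h·k2=z(1+3/8z)y_n
  y_{n+1}/y_n = 1 − 1/3z + 4/3z(1+3/8z) = 1 + z + 1/2z²
  ⇒ R(z) = 1 + z + 1/2z².

Find x<0 with |R(x)|<1.
x=-0.72: |R|=0.5392
R=1: x+1/2x²=0 ⇒ x=−2=-2.0000; min R=1−1/(4·1/2)=0.5000>−1
Confirm numerically:
  x=-1.123: |R|=0.50756 <1
  x=-0.951: |R|=0.50120 <1
  x=-0.936: |R|=0.50205 <1
  x=-0.849: |R|=0.51140 <1
  x=-2.391: |R|=1.46744 >1
  x=-2.338: |R|=1.39512 >1
Stable set (-2.0000, 0).

(-2.0000, 0).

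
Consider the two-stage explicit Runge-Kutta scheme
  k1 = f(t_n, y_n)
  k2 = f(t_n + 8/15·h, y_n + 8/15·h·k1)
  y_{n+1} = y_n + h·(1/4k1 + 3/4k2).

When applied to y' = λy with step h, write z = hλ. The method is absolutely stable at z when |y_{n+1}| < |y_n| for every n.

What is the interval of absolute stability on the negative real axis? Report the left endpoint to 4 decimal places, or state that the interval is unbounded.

(-2.5000, 0).

Test eqn y'=λy, z=hλ:
  k1=λy_n ⇒ h·k1=z·y_n;  k2=λ(1+8/15z)y_n ⇒ h·k2=z(1+8/15z)y_n
  y_{n+1}/y_n = 1 + 1/4z + 3/4z(1+8/15z) = 1 + z + 2/5z²
  Hence R(z) = 1 + z + 2/5z².

Solve |R(x)|<1 on ℝ⁻.
x=-0.97: |R|=0.4064
R=1: x+2/5x²=0 ⇒ x=−5/2=-2.5000; min R=1−1/(4·2/5)=0.3750>−1
Confirm numerically:
  x=-2.450: |R|=0.95100 <1
  x=-1.971: |R|=0.58294 <1
  x=-1.066: |R|=0.38854 <1
  x=-2.787: |R|=1.31995 >1
  x=-2.612: |R|=1.11702 >1
Stable set (-2.5000, 0).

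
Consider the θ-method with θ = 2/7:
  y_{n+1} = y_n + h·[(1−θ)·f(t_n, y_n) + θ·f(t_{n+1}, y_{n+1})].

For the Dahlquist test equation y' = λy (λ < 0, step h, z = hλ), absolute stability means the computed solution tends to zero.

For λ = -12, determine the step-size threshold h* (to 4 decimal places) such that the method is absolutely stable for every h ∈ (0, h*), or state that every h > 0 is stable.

Test eqn y'=λy, z=hλ:
  y_{n+1} = y_n + z·[5/7·y_n + 2/7·y_{n+1}] ⇒ (1 − 2/7z)y_{n+1} = (1 + 5/7z)y_n
  so R(z) = (1 + 5/7z)/(1 − 2/7z).

Boundary: |R(x)|=1, x<0.
x=-0.56: |R|=0.5172
R=−1: 1+5/7x = −1+2/7x ⇒ -3/7x=2 ⇒ x=2/(-3/7)=-4.6667
Confirm numerically:
  x=-4.556: |R|=0.97939 <1
  x=-4.362: |R|=0.94187 <1
  x=-3.632: |R|=0.78239 <1
  x=-3.507: |R|=0.75175 <1
  x=-5.170: |R|=1.08708 >1
  x=-4.997: |R|=1.05831 >1
  x=-4.979: |R|=1.05525 >1
Stable set (-4.6667, 0).

(-4.6667,0); λ=-12 ⇒ h* = (14/3)/12 = 0.3889.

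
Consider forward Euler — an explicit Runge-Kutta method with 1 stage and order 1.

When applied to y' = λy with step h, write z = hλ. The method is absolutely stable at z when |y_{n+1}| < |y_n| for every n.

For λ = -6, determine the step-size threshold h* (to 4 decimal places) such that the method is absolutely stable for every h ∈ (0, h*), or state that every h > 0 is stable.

Set f=λy, z=hλ:
  order 1, 1-stage ⇒ R(z)=1+z
  (e.g. R(-1.07)=-0.07000, |R|=0.07000)

Need |R(x)|<1, x<0.
x=-1.07: |R|=0.0700
|R(-1.6)|=0.6000 |R(-0.91)|=0.0900 |R(-0.86)|=0.1400
Bisect:
  x_lo=-2.7321 |R|=1.7321  x_hi=-0.2642 |R|=0.7358
  mid=-1.49814 |R|=0.49814 →hi
  mid=-2.11513 |R|=1.11513 →lo
  mid=-1.80664 |R|=0.80664 →hi
  mid=-1.96088 |R|=0.96088 →hi
  mid=-2.03801 |R|=1.03801 →lo
  mid=-1.99945 |R|=0.99945 →hi
  mid=-2.01873 |R|=1.01873 →lo
  ...
  [-2.00005,-1.99990] ⇒ x*=-2.0000
Interval (-2.0000, 0).

(-2.0000,0); λ=-6 ⇒ h* = 0.3333.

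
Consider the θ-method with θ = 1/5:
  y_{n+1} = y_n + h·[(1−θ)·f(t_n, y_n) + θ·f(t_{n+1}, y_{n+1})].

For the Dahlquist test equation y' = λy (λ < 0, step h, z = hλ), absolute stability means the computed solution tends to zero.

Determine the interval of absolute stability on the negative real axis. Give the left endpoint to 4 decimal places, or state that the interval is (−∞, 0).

(-3.3333, 0).

On y'=λy, z=hλ:
  y_{n+1} = y_n + z·[4/5·y_n + 1/5·y_{n+1}] ⇒ (1 − 1/5z)y_{n+1} = (1 + 4/5z)y_n
  so R(z) = (1 + 4/5z)/(1 − 1/5z).

Boundary: |R(x)|=1, x<0.
x=-0.59: |R|=0.4723
R=−1: 1+4/5x = −1+1/5x ⇒ -3/5x=2 ⇒ x=2/(-3/5)=-3.3333
Confirm numerically:
  x=-2.823: |R|=0.80430 <1
  x=-2.197: |R|=0.52633 <1
  x=-1.732: |R|=0.28639 <1
  x=-3.805: |R|=1.16070 >1
  x=-3.782: |R|=1.15327 >1
  x=-3.434: |R|=1.03581 >1
So |R|<1 on (-3.3333, 0).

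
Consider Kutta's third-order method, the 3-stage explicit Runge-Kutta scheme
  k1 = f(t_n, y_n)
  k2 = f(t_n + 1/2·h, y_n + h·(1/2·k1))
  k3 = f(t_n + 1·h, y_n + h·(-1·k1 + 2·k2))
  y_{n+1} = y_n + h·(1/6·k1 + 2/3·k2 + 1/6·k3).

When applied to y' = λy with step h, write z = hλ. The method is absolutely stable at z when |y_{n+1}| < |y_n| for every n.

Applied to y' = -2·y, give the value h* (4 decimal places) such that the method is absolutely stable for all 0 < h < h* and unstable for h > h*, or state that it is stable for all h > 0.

Test eqn y'=λy, z=hλ:
  order 3, 3-stage ⇒ R(z)=1+z+z^2/2+z^3/6
  (e.g. R(-0.91)=0.37845, |R|=0.37845)

Solve |R(x)|<1 on ℝ⁻.
x=-0.91: |R|=0.3785
|R(-2.83)|=1.6031 |R(-2.18)|=0.5305 |R(-0.92)|=0.3734
Bisect:
  x_lo=-3.3612 |R|=3.0412  x_hi=-0.0765 |R|=0.9263
  mid=-1.71885 |R|=0.08800 →hi
  mid=-2.54001 |R|=1.04540 →lo
  mid=-2.12943 |R|=0.47150 →hi
  mid=-2.33472 |R|=0.73033 →hi
  mid=-2.43737 |R|=0.88029 →hi
  mid=-2.48869 |R|=0.96089 →hi
  mid=-2.51435 |R|=1.00264 →lo
  ...
  [-2.51275,-2.51255] ⇒ x*=-2.5127
Stable set (-2.5127, 0).

(-2.5127,0); λ=-2 ⇒ h* = 1.2564.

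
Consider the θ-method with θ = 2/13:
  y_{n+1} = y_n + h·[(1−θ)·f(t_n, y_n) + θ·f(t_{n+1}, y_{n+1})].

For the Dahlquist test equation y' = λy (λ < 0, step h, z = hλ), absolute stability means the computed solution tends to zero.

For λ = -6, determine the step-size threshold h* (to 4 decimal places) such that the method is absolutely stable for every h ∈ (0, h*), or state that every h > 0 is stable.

(-2.8889,0); λ=-6 ⇒ h* = (26/9)/6 = 0.4815.

On y'=λy, z=hλ:
  y_{n+1} = y_n + z·[11/13·y_n + 2/13·y_{n+1}] ⇒ (1 − 2/13z)y_{n+1} = (1 + 11/13z)y_n
  R(z) = (1 + 11/13z)/(1 − 2/13z).

Need |R(x)|<1, x<0.
x=-0.47: |R|=0.5617
R=−1: 1+11/13x = −1+2/13x ⇒ -9/13x=2 ⇒ x=2/(-9/13)=-2.8889
Confirm numerically:
  x=-2.802: |R|=0.95797 <1
  x=-2.077: |R|=0.57404 <1
  x=-1.295: |R|=0.07986 <1
  x=-2.956: |R|=1.03194 >1
  x=-2.952: |R|=1.03005 >1
  x=-2.919: |R|=1.01439 >1
Stable set (-2.8889, 0).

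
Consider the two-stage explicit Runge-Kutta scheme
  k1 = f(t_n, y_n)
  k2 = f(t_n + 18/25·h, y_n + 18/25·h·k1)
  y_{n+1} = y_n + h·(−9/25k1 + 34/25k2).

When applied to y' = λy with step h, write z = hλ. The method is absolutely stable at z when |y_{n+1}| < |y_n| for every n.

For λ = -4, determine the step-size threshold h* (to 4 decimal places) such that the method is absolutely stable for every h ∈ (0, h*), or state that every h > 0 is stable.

(-1.0212,0); λ=-4 ⇒ h* = (625/612)/4 = 0.2553.

Test eqn y'=λy, z=hλ:
  k1=λy_n ⇒ h·k1=z·y_n;  k2=λ(1+18/25z)y_n ⇒ h·k2=z(1+18/25z)y_n
  y_{n+1}/y_n = 1 − 9/25z + 34/25z(1+18/25z) = 1 + z + 612/625z²
  R(z) = 1 + z + 612/625z².

Boundary: |R(x)|=1, x<0.
x=-0.74: |R|=0.7962
R=1: x+612/625x²=0 ⇒ x=−625/612=-1.0212; min R=1−1/(4·612/625)=0.7447>−1
Confirm numerically:
  x=-0.837: |R|=0.84900 <1
  x=-0.795: |R|=0.82388 <1
  x=-0.562: |R|=0.74727 <1
  x=-0.547: |R|=0.74599 <1
  x=-1.581: |R|=1.86657 >1
  x=-1.529: |R|=1.76021 >1
Interval (-1.0212, 0).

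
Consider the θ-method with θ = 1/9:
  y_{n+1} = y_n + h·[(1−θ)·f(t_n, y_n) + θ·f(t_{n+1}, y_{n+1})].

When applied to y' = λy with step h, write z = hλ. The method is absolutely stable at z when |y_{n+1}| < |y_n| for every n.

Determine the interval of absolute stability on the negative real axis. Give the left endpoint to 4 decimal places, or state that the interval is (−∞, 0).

z∈(-2.5714,0).

With y'=λy (z=hλ):
  y_{n+1} = y_n + z·[8/9·y_n + 1/9·y_{n+1}] ⇒ (1 − 1/9z)y_{n+1} = (1 + 8/9z)y_n
  ⇒ R(z) = (1 + 8/9z)/(1 − 1/9z).

Need |R(x)|<1, x<0.
x=-1.44: |R|=0.2414
R=−1: 1+8/9x = −1+1/9x ⇒ -7/9x=2 ⇒ x=2/(-7/9)=-2.5714
Confirm numerically:
  x=-2.235: |R|=0.79039 <1
  x=-1.138: |R|=0.01026 <1
  x=-1.116: |R|=0.00712 <1
  x=-3.133: |R|=1.32399 >1
  x=-2.684: |R|=1.06744 >1
Interval (-2.5714, 0).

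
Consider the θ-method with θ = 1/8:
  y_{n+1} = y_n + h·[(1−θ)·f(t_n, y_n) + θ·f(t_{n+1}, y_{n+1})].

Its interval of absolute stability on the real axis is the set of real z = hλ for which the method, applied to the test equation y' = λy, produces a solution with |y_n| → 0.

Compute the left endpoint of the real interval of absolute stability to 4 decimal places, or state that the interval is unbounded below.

On y'=λy, z=hλ:
  y_{n+1} = y_n + z·[7/8·y_n + 1/8·y_{n+1}] ⇒ (1 − 1/8z)y_{n+1} = (1 + 7/8z)y_n
  R(z) = (1 + 7/8z)/(1 − 1/8z).

Find x<0 with |R(x)|<1.
x=-0.77: |R|=0.2976
R=−1: 1+7/8x = −1+1/8x ⇒ -3/4x=2 ⇒ x=2/(-3/4)=-2.6667
Confirm numerically:
  x=-2.395: |R|=0.84319 <1
  x=-2.043: |R|=0.62740 <1
  x=-1.989: |R|=0.59295 <1
  x=-1.872: |R|=0.51702 <1
  x=-2.800: |R|=1.07407 >1
  x=-2.789: |R|=1.06803 >1
  x=-2.720: |R|=1.02985 >1
Stable set (-2.6667, 0).

z* = -2.6667.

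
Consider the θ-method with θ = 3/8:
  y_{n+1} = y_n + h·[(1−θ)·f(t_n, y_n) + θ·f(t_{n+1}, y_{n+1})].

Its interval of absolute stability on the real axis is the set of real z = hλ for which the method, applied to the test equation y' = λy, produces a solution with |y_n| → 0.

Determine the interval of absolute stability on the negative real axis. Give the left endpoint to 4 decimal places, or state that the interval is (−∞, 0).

(-8.0000, 0).

On y'=λy, z=hλ:
  y_{n+1} = y_n + z·[5/8·y_n + 3/8·y_{n+1}] ⇒ (1 − 3/8z)y_{n+1} = (1 + 5/8z)y_n
  Hence R(z) = (1 + 5/8z)/(1 − 3/8z).

Need |R(x)|<1, x<0.
x=-1.15: |R|=0.1965
R=−1: 1+5/8x = −1+3/8x ⇒ -1/4x=2 ⇒ x=2/(-1/4)=-8.0000
Confirm numerically:
  x=-4.838: |R|=0.71911 <1
  x=-4.750: |R|=0.70787 <1
  x=-4.217: |R|=0.63363 <1
  x=-8.472: |R|=1.02825 >1
  x=-8.402: |R|=1.02421 >1
  x=-8.335: |R|=1.02030 >1
So |R|<1 on (-8.0000, 0).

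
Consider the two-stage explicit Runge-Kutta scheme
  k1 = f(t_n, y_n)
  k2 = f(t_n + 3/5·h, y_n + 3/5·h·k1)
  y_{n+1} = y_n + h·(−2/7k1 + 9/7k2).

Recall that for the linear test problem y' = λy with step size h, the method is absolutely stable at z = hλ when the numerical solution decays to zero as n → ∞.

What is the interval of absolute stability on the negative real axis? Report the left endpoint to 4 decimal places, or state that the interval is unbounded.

z∈(-1.2963,0).

With y'=λy (z=hλ):
  k1=λy_n ⇒ h·k1=z·y_n;  k2=λ(1+3/5z)y_n ⇒ h·k2=z(1+3/5z)y_n
  y_{n+1}/y_n = 1 − 2/7z + 9/7z(1+3/5z) = 1 + z + 27/35z²
  Hence R(z) = 1 + z + 27/35z².

Find x<0 with |R(x)|<1.
x=-0.91: |R|=0.7288
R=1: x+27/35x²=0 ⇒ x=−35/27=-1.2963; min R=1−1/(4·27/35)=0.6759>−1
Confirm numerically:
  x=-0.860: |R|=0.71055 <1
  x=-0.780: |R|=0.68934 <1
  x=-0.737: |R|=0.68202 <1
  x=-0.636: |R|=0.67604 <1
  x=-1.792: |R|=1.68526 >1
  x=-1.695: |R|=1.52133 >1
Stable set (-1.2963, 0).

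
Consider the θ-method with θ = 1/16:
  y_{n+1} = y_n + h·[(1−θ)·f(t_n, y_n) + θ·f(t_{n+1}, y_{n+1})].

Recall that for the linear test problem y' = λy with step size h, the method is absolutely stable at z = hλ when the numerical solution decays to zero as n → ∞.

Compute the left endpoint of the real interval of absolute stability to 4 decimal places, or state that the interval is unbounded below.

On y'=λy, z=hλ:
  y_{n+1} = y_n + z·[15/16·y_n + 1/16·y_{n+1}] ⇒ (1 − 1/16z)y_{n+1} = (1 + 15/16z)y_n
  so R(z) = (1 + 15/16z)/(1 − 1/16z).

Boundary: |R(x)|=1, x<0.
x=-1.38: |R|=0.2704
R=−1: 1+15/16x = −1+1/16x ⇒ -7/8x=2 ⇒ x=2/(-7/8)=-2.2857
Confirm numerically:
  x=-2.011: |R|=0.78646 <1
  x=-1.360: |R|=0.25346 <1
  x=-1.266: |R|=0.17317 <1
  x=-2.559: |R|=1.20615 >1
  x=-2.555: |R|=1.20318 >1
Interval (-2.2857, 0).

z* = -2.2857.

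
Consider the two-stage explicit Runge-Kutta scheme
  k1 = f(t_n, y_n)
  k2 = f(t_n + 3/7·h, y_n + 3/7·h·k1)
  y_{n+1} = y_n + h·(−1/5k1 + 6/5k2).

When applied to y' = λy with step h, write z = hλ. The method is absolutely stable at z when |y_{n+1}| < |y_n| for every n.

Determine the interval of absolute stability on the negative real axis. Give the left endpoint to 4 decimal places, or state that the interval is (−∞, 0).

z∈(-1.9444,0).

Test eqn y'=λy, z=hλ:
  k1=λy_n ⇒ h·k1=z·y_n;  k2=λ(1+3/7z)y_n ⇒ h·k2=z(1+3/7z)y_n
  y_{n+1}/y_n = 1 − 1/5z + 6/5z(1+3/7z) = 1 + z + 18/35z²
  R(z) = 1 + z + 18/35z².

Solve |R(x)|<1 on ℝ⁻.
x=-0.38: |R|=0.6943
R=1: x+18/35x²=0 ⇒ x=−35/18=-1.9444; min R=1−1/(4·18/35)=0.5139>−1
Confirm numerically:
  x=-1.892: |R|=0.94897 <1
  x=-1.384: |R|=0.60109 <1
  x=-1.309: |R|=0.57222 <1
  x=-0.834: |R|=0.52371 <1
  x=-2.540: |R|=1.77797 >1
  x=-2.493: |R|=1.70331 >1
  x=-2.236: |R|=1.33527 >1
Interval (-1.9444, 0).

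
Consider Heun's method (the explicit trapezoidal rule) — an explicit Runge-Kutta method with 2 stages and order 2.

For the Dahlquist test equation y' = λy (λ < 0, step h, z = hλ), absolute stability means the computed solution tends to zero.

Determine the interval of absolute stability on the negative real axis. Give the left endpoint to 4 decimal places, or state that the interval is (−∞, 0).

Set f=λy, z=hλ:
  order 2, 2-stage ⇒ R(z)=1+z+z^2/2
  (e.g. R(-1.41)=0.58405, |R|=0.58405)

Solve |R(x)|<1 on ℝ⁻.
x=-1.41: |R|=0.5840
|R(-2.33)|=1.3845 |R(-1.1)|=0.5050 |R(-0.82)|=0.5162
Bisect:
  x_lo=-2.4342 |R|=1.5285  x_hi=-0.3989 |R|=0.6807
  mid=-1.41657 |R|=0.58677 →hi
  mid=-1.92540 |R|=0.92818 →hi
  mid=-2.17982 |R|=1.19598 →lo
  mid=-2.05261 |R|=1.05399 →lo
  mid=-1.98901 |R|=0.98907 →hi
  mid=-2.02081 |R|=1.02102 →lo
  mid=-2.00491 |R|=1.00492 →lo
  ...
  [-2.00006,-1.99994] ⇒ x*=-2.0000
So |R|<1 on (-2.0000, 0).

(-2.0000, 0).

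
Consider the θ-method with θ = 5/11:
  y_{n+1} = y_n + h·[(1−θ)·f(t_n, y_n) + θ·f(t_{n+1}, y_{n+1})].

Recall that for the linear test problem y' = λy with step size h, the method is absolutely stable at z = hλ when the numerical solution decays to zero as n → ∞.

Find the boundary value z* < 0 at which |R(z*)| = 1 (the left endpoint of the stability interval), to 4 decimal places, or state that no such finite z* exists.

z* = -22.0000.

Test eqn y'=λy, z=hλ:
  y_{n+1} = y_n + z·[6/11·y_n + 5/11·y_{n+1}] ⇒ (1 − 5/11z)y_{n+1} = (1 + 6/11z)y_n
  Hence R(z) = (1 + 6/11z)/(1 − 5/11z).

Find x<0 with |R(x)|<1.
x=-1.77: |R|=0.0191
R=−1: 1+6/11x = −1+5/11x ⇒ -1/11x=2 ⇒ x=2/(-1/11)=-22.0000
Confirm numerically:
  x=-19.001: |R|=0.97171 <1
  x=-17.087: |R|=0.94905 <1
  x=-16.504: |R|=0.94123 <1
  x=-12.958: |R|=0.88070 <1
  x=-22.422: |R|=1.00343 >1
  x=-22.108: |R|=1.00089 >1
  x=-22.022: |R|=1.00018 >1
Interval (-22.0000, 0).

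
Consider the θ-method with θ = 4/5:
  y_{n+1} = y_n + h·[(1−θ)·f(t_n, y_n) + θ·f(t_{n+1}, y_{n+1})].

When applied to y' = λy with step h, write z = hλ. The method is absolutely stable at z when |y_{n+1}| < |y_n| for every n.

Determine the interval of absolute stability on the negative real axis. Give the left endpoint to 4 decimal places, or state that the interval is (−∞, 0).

Set f=λy, z=hλ:
  y_{n+1} = y_n + z·[1/5·y_n + 4/5·y_{n+1}] ⇒ (1 − 4/5z)y_{n+1} = (1 + 1/5z)y_n
  ⇒ R(z) = (1 + 1/5z)/(1 − 4/5z).

Solve |R(x)|<1 on ℝ⁻.
x=-1.28: |R|=0.3676
x=-2: |R|=0.2308
x=-10: |R|=0.1111
x=-100: |R|=0.2346
θ=4/5≥1/2 ⇒ |1+1/5x|<|1−4/5x| ∀x<0 ⇒ unbounded interval.

(−∞, 0) — no finite endpoint.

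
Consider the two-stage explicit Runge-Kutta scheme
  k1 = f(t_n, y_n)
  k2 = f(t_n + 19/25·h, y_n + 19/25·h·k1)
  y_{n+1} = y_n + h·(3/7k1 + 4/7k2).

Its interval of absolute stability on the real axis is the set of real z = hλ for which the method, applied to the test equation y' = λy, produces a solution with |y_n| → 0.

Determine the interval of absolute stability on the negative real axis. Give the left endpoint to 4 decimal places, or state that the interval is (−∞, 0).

Test eqn y'=λy, z=hλ:
  k1=λy_n ⇒ h·k1=z·y_n;  k2=λ(1+19/25z)y_n ⇒ h·k2=z(1+19/25z)y_n
  y_{n+1}/y_n = 1 + 3/7z + 4/7z(1+19/25z) = 1 + z + 76/175z²
  Hence R(z) = 1 + z + 76/175z².

Need |R(x)|<1, x<0.
x=-1.03: |R|=0.4307
R=1: x+76/175x²=0 ⇒ x=−175/76=-2.3026; min R=1−1/(4·76/175)=0.4243>−1
Confirm numerically:
  x=-1.750: |R|=0.58000 <1
  x=-1.698: |R|=0.55413 <1
  x=-1.351: |R|=0.44166 <1
  x=-2.652: |R|=1.40238 >1
  x=-2.598: |R|=1.33326 >1
So |R|<1 on (-2.3026, 0).

(-2.3026, 0).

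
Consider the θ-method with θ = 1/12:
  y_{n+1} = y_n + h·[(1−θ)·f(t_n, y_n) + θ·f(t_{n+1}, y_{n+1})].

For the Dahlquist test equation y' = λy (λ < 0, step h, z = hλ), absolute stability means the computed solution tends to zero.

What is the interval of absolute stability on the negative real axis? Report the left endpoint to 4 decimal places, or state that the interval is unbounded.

z∈(-2.4000,0).

With y'=λy (z=hλ):
  y_{n+1} = y_n + z·[11/12·y_n + 1/12·y_{n+1}] ⇒ (1 − 1/12z)y_{n+1} = (1 + 11/12z)y_n
  Hence R(z) = (1 + 11/12z)/(1 − 1/12z).

Find x<0 with |R(x)|<1.
x=-1.02: |R|=0.0599
R=−1: 1+11/12x = −1+1/12x ⇒ -5/6x=2 ⇒ x=2/(-5/6)=-2.4000
Confirm numerically:
  x=-1.768: |R|=0.54096 <1
  x=-1.024: |R|=0.05651 <1
  x=-1.010: |R|=0.06841 <1
  x=-2.607: |R|=1.14171 >1
  x=-2.502: |R|=1.07034 >1
  x=-2.465: |R|=1.04494 >1
Interval (-2.4000, 0).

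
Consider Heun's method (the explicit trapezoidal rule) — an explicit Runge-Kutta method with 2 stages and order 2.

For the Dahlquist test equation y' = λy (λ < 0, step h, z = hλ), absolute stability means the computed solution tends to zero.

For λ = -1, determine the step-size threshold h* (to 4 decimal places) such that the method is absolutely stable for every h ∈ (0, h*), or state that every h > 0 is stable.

Test eqn y'=λy, z=hλ:
  order 2, 2-stage ⇒ R(z)=1+z+z^2/2
  (e.g. R(-0.81)=0.51805, |R|=0.51805)

Boundary: |R(x)|=1, x<0.
x=-0.81: |R|=0.5181
|R(-1.65)|=0.7112 |R(-0.98)|=0.5002 |R(-0.97)|=0.5005
Bisect:
  x_lo=-2.4772 |R|=1.5911  x_hi=-0.2166 |R|=0.8069
  mid=-1.34689 |R|=0.56017 →hi
  mid=-1.91206 |R|=0.91593 →hi
  mid=-2.19464 |R|=1.21358 →lo
  mid=-2.05335 |R|=1.05477 →lo
  mid=-1.98270 |R|=0.98285 →hi
  mid=-2.01803 |R|=1.01819 →lo
  mid=-2.00037 |R|=1.00037 →lo
  mid=-1.99153 |R|=0.99157 →hi
  mid=-1.99595 |R|=0.99596 →hi
  ...
  [-2.00009,-1.99995] ⇒ x*=-2.0000
Interval (-2.0000, 0).

(-2.0000,0); λ=-1 ⇒ h* = 2.0000.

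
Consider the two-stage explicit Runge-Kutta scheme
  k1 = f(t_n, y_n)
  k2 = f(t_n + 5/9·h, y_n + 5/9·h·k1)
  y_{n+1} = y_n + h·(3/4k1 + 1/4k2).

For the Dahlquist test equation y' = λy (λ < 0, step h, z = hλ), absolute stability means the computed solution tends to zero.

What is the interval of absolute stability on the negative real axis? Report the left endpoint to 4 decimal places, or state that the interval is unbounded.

Test eqn y'=λy, z=hλ:
  k1=λy_n ⇒ h·k1=z·y_n;  k2=λ(1+5/9z)y_n ⇒ h·k2=z(1+5/9z)y_n
  y_{n+1}/y_n = 1 + 3/4z + 1/4z(1+5/9z) = 1 + z + 5/36z²
  ⇒ R(z) = 1 + z + 5/36z².

Solve |R(x)|<1 on ℝ⁻.
x=-1.18: |R|=0.0134
R=1: x+5/36x²=0 ⇒ x=−36/5=-7.2000; min R=1−1/(4·5/36)=-0.8000>−1
Confirm numerically:
  x=-6.499: |R|=0.36725 <1
  x=-5.659: |R|=0.21118 <1
  x=-4.841: |R|=0.58610 <1
  x=-4.664: |R|=0.64276 <1
  x=-7.757: |R|=1.60009 >1
  x=-7.370: |R|=1.17401 >1
So |R|<1 on (-7.2000, 0).

z∈(-7.2000,0).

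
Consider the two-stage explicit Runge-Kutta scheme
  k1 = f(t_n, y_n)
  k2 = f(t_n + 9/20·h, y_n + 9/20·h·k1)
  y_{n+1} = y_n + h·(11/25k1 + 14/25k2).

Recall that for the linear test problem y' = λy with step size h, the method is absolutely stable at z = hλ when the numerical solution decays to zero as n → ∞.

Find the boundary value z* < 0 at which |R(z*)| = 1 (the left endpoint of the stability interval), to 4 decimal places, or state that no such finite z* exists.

z* = -3.9683.

With y'=λy (z=hλ):
  k1=λy_n ⇒ h·k1=z·y_n;  k2=λ(1+9/20z)y_n ⇒ h·k2=z(1+9/20z)y_n
  y_{n+1}/y_n = 1 + 11/25z + 14/25z(1+9/20z) = 1 + z + 63/250z²
  Hence R(z) = 1 + z + 63/250z².

Need |R(x)|<1, x<0.
x=-0.49: |R|=0.5705
R=1: x+63/250x²=0 ⇒ x=−250/63=-3.9683; min R=1−1/(4·63/250)=0.0079>−1
Confirm numerically:
  x=-3.642: |R|=0.70057 <1
  x=-2.942: |R|=0.23915 <1
  x=-2.914: |R|=0.22583 <1
  x=-4.214: |R|=1.26096 >1
  x=-4.129: |R|=1.16726 >1
Stable set (-3.9683, 0).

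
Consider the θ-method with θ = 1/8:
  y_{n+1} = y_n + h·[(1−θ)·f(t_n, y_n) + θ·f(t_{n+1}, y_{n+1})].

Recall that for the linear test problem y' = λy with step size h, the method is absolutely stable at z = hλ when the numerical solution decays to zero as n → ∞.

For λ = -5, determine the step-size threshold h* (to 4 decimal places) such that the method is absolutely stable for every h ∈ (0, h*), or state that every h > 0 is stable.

(-2.6667,0); λ=-5 ⇒ h* = (8/3)/5 = 0.5333.

On y'=λy, z=hλ:
  y_{n+1} = y_n + z·[7/8·y_n + 1/8·y_{n+1}] ⇒ (1 − 1/8z)y_{n+1} = (1 + 7/8z)y_n
  so R(z) = (1 + 7/8z)/(1 − 1/8z).

Find x<0 with |R(x)|<1.
x=-1.39: |R|=0.1842
R=−1: 1+7/8x = −1+1/8x ⇒ -3/4x=2 ⇒ x=2/(-3/4)=-2.6667
Confirm numerically:
  x=-2.423: |R|=0.85973 <1
  x=-1.515: |R|=0.27378 <1
  x=-1.510: |R|=0.27024 <1
  x=-1.352: |R|=0.15654 <1
  x=-3.263: |R|=1.31768 >1
  x=-3.252: |R|=1.31212 >1
So |R|<1 on (-2.6667, 0).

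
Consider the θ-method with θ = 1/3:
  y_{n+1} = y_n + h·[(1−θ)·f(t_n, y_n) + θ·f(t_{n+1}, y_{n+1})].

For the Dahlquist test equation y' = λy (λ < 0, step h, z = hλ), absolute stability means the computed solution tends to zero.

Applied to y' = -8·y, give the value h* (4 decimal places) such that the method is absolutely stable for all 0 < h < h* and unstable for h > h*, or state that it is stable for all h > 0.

With y'=λy (z=hλ):
  y_{n+1} = y_n + z·[2/3·y_n + 1/3·y_{n+1}] ⇒ (1 − 1/3z)y_{n+1} = (1 + 2/3z)y_n
  so R(z) = (1 + 2/3z)/(1 − 1/3z).

Boundary: |R(x)|=1, x<0.
x=-0.62: |R|=0.4862
R=−1: 1+2/3x = −1+1/3x ⇒ -1/3x=2 ⇒ x=2/(-1/3)=-6.0000
Confirm numerically:
  x=-5.741: |R|=0.97037 <1
  x=-4.515: |R|=0.80240 <1
  x=-3.590: |R|=0.63429 <1
  x=-3.487: |R|=0.61261 <1
  x=-6.169: |R|=1.01843 >1
  x=-6.067: |R|=1.00739 >1
So |R|<1 on (-6.0000, 0).

(-6.0000,0); λ=-8 ⇒ h* = (6)/8 = 0.7500.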